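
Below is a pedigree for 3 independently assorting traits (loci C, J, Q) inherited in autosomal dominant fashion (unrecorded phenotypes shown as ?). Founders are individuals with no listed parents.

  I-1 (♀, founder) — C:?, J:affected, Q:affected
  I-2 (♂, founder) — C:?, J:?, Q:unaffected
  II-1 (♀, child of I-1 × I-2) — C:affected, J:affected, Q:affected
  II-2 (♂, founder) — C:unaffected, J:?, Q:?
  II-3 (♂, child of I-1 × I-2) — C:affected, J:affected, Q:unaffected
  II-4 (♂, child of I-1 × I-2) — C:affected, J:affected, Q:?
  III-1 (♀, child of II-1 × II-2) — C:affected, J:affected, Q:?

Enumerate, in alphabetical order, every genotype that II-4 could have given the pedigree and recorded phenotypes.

II-4 ∈ {CC JJ Qq, CC JJ qq, CC Jj Qq, CC Jj qq, Cc JJ Qq, Cc JJ qq, Cc Jj Qq, Cc Jj qq}

C/I-1 ? ·: cc|Cc|CC
C/I-2 ? ·: cc|Cc|CC
C/II-1 aff I-1×I-2: Cc|CC
C/II-2 un ·: cc
C/II-3 aff I-1×I-2: Cc|CC
C/II-4 aff I-1×I-2: Cc|CC
C/III-1 aff II-1×II-2: Cc
⇒ C over [I-1,I-2,II-1,II-2,II-3,II-4,III-1]: 29 consistent
J/I-1 aff ·: Jj|JJ
J/I-2 ? ·: jj|Jj|JJ
J/II-1 aff I-1×I-2: Jj|JJ
J/II-2 ? ·: jj|Jj|JJ
J/II-3 aff I-1×I-2: Jj|JJ
J/II-4 aff I-1×I-2: Jj|JJ
J/III-1 aff II-1×II-2: Jj|JJ
⇒ J over [I-1,I-2,II-1,II-2,II-3,II-4,III-1]: 122 consistent
Q/I-1 aff ·: Qq
Q/I-2 un ·: qq
Q/II-1 aff I-1×I-2: Qq
Q/II-2 ? ·: qq|Qq|QQ
Q/II-3 un I-1×I-2: qq
Q/II-4 ? I-1×I-2: qq|Qq
Q/III-1 ? II-1×II-2: qq|Qq|QQ
⇒ Q over [I-1,I-2,II-1,II-2,II-3,II-4,III-1]: 14 consistent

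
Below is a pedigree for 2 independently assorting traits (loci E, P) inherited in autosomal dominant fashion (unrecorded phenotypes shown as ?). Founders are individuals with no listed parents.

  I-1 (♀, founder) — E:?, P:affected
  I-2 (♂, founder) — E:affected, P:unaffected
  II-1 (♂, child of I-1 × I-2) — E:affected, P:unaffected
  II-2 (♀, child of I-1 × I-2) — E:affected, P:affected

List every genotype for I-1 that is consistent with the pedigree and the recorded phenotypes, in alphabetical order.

I-1 ∈ {EE Pp, Ee Pp, ee Pp}

E/I-1 ? ·: ee|Ee|EE
E/I-2 aff ·: Ee|EE
E/II-1 aff I-1×I-2: Ee|EE
E/II-2 aff I-1×I-2: Ee|EE
⇒ E over [I-1,I-2,II-1,II-2]: 15 consistent
P/I-1 aff ·: Pp
P/I-2 un ·: pp
P/II-1 un I-1×I-2: pp
P/II-2 aff I-1×I-2: Pp
⇒ P over [I-1,I-2,II-1,II-2]: 1 consistent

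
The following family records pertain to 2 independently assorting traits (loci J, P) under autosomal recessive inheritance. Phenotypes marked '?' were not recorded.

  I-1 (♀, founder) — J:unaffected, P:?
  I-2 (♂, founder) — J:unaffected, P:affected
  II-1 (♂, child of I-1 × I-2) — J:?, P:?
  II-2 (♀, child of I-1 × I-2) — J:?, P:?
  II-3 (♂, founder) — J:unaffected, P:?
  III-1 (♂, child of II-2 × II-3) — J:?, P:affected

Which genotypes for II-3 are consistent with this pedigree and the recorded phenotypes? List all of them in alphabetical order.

II-3 ∈ {JJ Pp, JJ pp, Jj Pp, Jj pp}

J/I-1 un ·: JJ|Jj
J/I-2 un ·: JJ|Jj
J/II-1 ? I-1×I-2: JJ|Jj|jj
J/II-2 ? I-1×I-2: JJ|Jj|jj
J/II-3 un ·: JJ|Jj
J/III-1 ? II-2×II-3: JJ|Jj|jj
⇒ J over [I-1,I-2,II-1,II-2,II-3,III-1]: 68 consistent
P/I-1 ? ·: PP|Pp|pp
P/I-2 aff ·: pp
P/II-1 ? I-1×I-2: Pp|pp
P/II-2 ? I-1×I-2: Pp|pp
P/II-3 ? ·: Pp|pp
P/III-1 aff II-2×II-3: pp
⇒ P over [I-1,I-2,II-1,II-2,II-3,III-1]: 12 consistent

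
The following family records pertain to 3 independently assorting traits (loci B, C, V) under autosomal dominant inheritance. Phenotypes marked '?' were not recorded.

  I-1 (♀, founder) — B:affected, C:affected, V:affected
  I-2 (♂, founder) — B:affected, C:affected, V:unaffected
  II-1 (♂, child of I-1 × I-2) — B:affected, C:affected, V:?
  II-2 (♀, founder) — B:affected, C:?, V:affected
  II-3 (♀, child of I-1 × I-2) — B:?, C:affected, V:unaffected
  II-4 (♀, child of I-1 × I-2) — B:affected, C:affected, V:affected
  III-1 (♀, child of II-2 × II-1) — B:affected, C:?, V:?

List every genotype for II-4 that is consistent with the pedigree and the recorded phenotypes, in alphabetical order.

II-4 ∈ {BB CC Vv, BB Cc Vv, Bb CC Vv, Bb Cc Vv}

B/I-1 aff ·: Bb|BB
B/I-2 aff ·: Bb|BB
B/II-1 aff I-1×I-2: Bb|BB
B/II-2 aff ·: Bb|BB
B/II-3 ? I-1×I-2: bb|Bb|BB
B/II-4 aff I-1×I-2: Bb|BB
B/III-1 aff II-2×II-1: Bb|BB
⇒ B over [I-1,I-2,II-1,II-2,II-3,II-4,III-1]: 101 consistent
C/I-1 aff ·: Cc|CC
C/I-2 aff ·: Cc|CC
C/II-1 aff I-1×I-2: Cc|CC
C/II-2 ? ·: cc|Cc|CC
C/II-3 aff I-1×I-2: Cc|CC
C/II-4 aff I-1×I-2: Cc|CC
C/III-1 ? II-2×II-1: cc|Cc|CC
⇒ C over [I-1,I-2,II-1,II-2,II-3,II-4,III-1]: 136 consistent
V/I-1 aff ·: Vv
V/I-2 un ·: vv
V/II-1 ? I-1×I-2: vv|Vv
V/II-2 aff ·: Vv|VV
V/II-3 un I-1×I-2: vv
V/II-4 aff I-1×I-2: Vv
V/III-1 ? II-2×II-1: vv|Vv|VV
⇒ V over [I-1,I-2,II-1,II-2,II-3,II-4,III-1]: 8 consistent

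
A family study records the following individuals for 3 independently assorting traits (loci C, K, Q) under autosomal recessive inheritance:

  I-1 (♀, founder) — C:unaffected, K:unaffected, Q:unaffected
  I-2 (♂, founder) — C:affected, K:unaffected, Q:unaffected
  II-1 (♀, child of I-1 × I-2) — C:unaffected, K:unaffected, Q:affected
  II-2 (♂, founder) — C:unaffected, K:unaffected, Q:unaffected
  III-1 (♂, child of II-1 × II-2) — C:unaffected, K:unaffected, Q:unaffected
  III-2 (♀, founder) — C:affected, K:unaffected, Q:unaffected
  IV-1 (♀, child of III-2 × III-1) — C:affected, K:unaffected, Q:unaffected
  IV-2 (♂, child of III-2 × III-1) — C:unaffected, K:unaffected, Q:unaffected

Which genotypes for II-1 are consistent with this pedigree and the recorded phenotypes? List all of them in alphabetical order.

C/I-1 un ·: CC|Cc
C/I-2 aff ·: cc
C/II-1 un I-1×I-2: Cc
C/II-2 un ·: CC|Cc
C/III-1 un II-1×II-2: Cc
C/III-2 aff ·: cc
C/IV-1 aff III-2×III-1: cc
C/IV-2 un III-2×III-1: Cc
⇒ C over [I-1,I-2,II-1,II-2,III-1,III-2,IV-1,IV-2]: 4 consistent
K/I-1 un ·: KK|Kk
K/I-2 un ·: KK|Kk
K/II-1 un I-1×I-2: KK|Kk
K/II-2 un ·: KK|Kk
K/III-1 un II-1×II-2: KK|Kk
K/III-2 un ·: KK|Kk
K/IV-1 un III-2×III-1: KK|Kk
K/IV-2 un III-2×III-1: KK|Kk
⇒ K over [I-1,I-2,II-1,II-2,III-1,III-2,IV-1,IV-2]: 150 consistent
Q/I-1 un ·: Qq
Q/I-2 un ·: Qq
Q/II-1 aff I-1×I-2: qq
Q/II-2 un ·: QQ|Qq
Q/III-1 un II-1×II-2: Qq
Q/III-2 un ·: QQ|Qq
Q/IV-1 un III-2×III-1: QQ|Qq
Q/IV-2 un III-2×III-1: QQ|Qq
⇒ Q over [I-1,I-2,II-1,II-2,III-1,III-2,IV-1,IV-2]: 16 consistent

II-1 ∈ {Cc KK qq, Cc Kk qq}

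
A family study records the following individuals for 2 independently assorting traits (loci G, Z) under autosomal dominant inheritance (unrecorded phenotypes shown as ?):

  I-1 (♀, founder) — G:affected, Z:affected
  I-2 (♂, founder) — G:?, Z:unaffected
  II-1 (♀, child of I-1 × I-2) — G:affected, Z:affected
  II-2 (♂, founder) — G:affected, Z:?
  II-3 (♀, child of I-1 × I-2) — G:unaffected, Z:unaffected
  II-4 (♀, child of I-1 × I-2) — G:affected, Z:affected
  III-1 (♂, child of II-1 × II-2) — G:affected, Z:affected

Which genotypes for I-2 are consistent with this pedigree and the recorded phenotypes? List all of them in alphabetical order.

I-2 ∈ {Gg zz, gg zz}

G/I-1 aff ·: Gg
G/I-2 ? ·: gg|Gg
G/II-1 aff I-1×I-2: Gg|GG
G/II-2 aff ·: Gg|GG
G/II-3 un I-1×I-2: gg
G/II-4 aff I-1×I-2: Gg|GG
G/III-1 aff II-1×II-2: Gg|GG
⇒ G over [I-1,I-2,II-1,II-2,II-3,II-4,III-1]: 18 consistent
Z/I-1 aff ·: Zz
Z/I-2 un ·: zz
Z/II-1 aff I-1×I-2: Zz
Z/II-2 ? ·: zz|Zz|ZZ
Z/II-3 un I-1×I-2: zz
Z/II-4 aff I-1×I-2: Zz
Z/III-1 aff II-1×II-2: Zz|ZZ
⇒ Z over [I-1,I-2,II-1,II-2,II-3,II-4,III-1]: 5 consistent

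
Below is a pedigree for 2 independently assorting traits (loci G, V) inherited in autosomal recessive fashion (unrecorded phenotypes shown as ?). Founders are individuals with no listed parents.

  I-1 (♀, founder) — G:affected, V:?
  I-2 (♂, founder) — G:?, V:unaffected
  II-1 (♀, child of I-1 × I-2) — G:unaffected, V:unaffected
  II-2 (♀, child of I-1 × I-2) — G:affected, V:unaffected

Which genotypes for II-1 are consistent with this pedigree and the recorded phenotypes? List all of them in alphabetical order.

II-1 ∈ {Gg VV, Gg Vv}

G/I-1 aff ·: gg
G/I-2 ? ·: Gg
G/II-1 un I-1×I-2: Gg
G/II-2 aff I-1×I-2: gg
⇒ G over [I-1,I-2,II-1,II-2]: 1 consistent
V/I-1 ? ·: VV|Vv|vv
V/I-2 un ·: VV|Vv
V/II-1 un I-1×I-2: VV|Vv
V/II-2 un I-1×I-2: VV|Vv
⇒ V over [I-1,I-2,II-1,II-2]: 15 consistent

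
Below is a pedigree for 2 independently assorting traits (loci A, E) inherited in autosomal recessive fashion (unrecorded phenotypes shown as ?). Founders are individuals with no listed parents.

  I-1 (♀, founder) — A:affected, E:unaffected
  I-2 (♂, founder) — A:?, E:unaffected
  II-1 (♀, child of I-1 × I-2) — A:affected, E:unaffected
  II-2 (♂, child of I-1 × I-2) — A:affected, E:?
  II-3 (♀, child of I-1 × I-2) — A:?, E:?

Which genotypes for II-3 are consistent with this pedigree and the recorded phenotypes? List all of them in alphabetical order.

II-3 ∈ {Aa EE, Aa Ee, Aa ee, aa EE, aa Ee, aa ee}

A/I-1 aff ·: aa
A/I-2 ? ·: Aa|aa
A/II-1 aff I-1×I-2: aa
A/II-2 aff I-1×I-2: aa
A/II-3 ? I-1×I-2: Aa|aa
⇒ A over [I-1,I-2,II-1,II-2,II-3]: 3 consistent
E/I-1 un ·: EE|Ee
E/I-2 un ·: EE|Ee
E/II-1 un I-1×I-2: EE|Ee
E/II-2 ? I-1×I-2: EE|Ee|ee
E/II-3 ? I-1×I-2: EE|Ee|ee
⇒ E over [I-1,I-2,II-1,II-2,II-3]: 35 consistent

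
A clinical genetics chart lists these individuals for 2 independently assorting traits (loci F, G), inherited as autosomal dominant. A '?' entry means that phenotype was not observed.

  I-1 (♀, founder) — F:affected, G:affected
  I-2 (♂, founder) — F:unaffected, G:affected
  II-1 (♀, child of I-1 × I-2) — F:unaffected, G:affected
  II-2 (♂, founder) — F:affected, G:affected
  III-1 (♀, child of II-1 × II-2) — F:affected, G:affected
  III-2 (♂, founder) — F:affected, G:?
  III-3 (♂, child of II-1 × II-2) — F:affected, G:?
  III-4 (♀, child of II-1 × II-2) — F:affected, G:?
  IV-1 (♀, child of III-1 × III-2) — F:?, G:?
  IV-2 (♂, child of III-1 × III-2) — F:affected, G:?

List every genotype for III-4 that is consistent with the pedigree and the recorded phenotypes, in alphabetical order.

III-4 ∈ {Ff GG, Ff Gg, Ff gg}

F/I-1 aff ·: Ff
F/I-2 un ·: ff
F/II-1 un I-1×I-2: ff
F/II-2 aff ·: Ff|FF
F/III-1 aff II-1×II-2: Ff
F/III-2 aff ·: Ff|FF
F/III-3 aff II-1×II-2: Ff
F/III-4 aff II-1×II-2: Ff
F/IV-1 ? III-1×III-2: ff|Ff|FF
F/IV-2 aff III-1×III-2: Ff|FF
⇒ F over [I-1,I-2,II-1,II-2,III-1,III-2,III-3,III-4,IV-1,IV-2]: 20 consistent
G/I-1 aff ·: Gg|GG
G/I-2 aff ·: Gg|GG
G/II-1 aff I-1×I-2: Gg|GG
G/II-2 aff ·: Gg|GG
G/III-1 aff II-1×II-2: Gg|GG
G/III-2 ? ·: gg|Gg|GG
G/III-3 ? II-1×II-2: gg|Gg|GG
G/III-4 ? II-1×II-2: gg|Gg|GG
G/IV-1 ? III-1×III-2: gg|Gg|GG
G/IV-2 ? III-1×III-2: gg|Gg|GG
⇒ G over [I-1,I-2,II-1,II-2,III-1,III-2,III-3,III-4,IV-1,IV-2]: 1289 consistent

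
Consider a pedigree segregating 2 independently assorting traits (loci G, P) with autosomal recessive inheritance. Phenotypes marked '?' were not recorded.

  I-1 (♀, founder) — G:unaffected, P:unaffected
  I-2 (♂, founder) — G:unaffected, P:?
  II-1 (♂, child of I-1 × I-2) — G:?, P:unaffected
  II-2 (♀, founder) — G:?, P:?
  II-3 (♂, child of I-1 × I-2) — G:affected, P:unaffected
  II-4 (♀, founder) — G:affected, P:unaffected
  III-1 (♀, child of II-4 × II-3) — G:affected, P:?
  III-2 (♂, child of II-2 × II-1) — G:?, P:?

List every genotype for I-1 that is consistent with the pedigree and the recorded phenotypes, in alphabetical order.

I-1 ∈ {Gg PP, Gg Pp}

G/I-1 un ·: Gg
G/I-2 un ·: Gg
G/II-1 ? I-1×I-2: GG|Gg|gg
G/II-2 ? ·: GG|Gg|gg
G/II-3 aff I-1×I-2: gg
G/II-4 aff ·: gg
G/III-1 aff II-4×II-3: gg
G/III-2 ? II-2×II-1: GG|Gg|gg
⇒ G over [I-1,I-2,II-1,II-2,II-3,II-4,III-1,III-2]: 15 consistent
P/I-1 un ·: PP|Pp
P/I-2 ? ·: PP|Pp|pp
P/II-1 un I-1×I-2: PP|Pp
P/II-2 ? ·: PP|Pp|pp
P/II-3 un I-1×I-2: PP|Pp
P/II-4 un ·: PP|Pp
P/III-1 ? II-4×II-3: PP|Pp|pp
P/III-2 ? II-2×II-1: PP|Pp|pp
⇒ P over [I-1,I-2,II-1,II-2,II-3,II-4,III-1,III-2]: 346 consistent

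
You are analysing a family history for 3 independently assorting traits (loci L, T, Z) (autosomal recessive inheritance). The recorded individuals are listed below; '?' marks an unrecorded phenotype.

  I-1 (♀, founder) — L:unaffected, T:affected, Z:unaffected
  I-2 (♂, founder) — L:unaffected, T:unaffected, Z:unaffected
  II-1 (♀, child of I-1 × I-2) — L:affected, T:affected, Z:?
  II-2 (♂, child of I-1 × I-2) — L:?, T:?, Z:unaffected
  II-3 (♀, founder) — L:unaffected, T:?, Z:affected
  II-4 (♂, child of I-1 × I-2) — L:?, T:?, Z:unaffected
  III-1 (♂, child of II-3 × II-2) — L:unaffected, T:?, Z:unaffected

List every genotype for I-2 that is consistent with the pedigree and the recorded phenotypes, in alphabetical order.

L/I-1 un ·: Ll
L/I-2 un ·: Ll
L/II-1 aff I-1×I-2: ll
L/II-2 ? I-1×I-2: LL|Ll|ll
L/II-3 un ·: LL|Ll
L/II-4 ? I-1×I-2: LL|Ll|ll
L/III-1 un II-3×II-2: LL|Ll
⇒ L over [I-1,I-2,II-1,II-2,II-3,II-4,III-1]: 27 consistent
T/I-1 aff ·: tt
T/I-2 un ·: Tt
T/II-1 aff I-1×I-2: tt
T/II-2 ? I-1×I-2: Tt|tt
T/II-3 ? ·: TT|Tt|tt
T/II-4 ? I-1×I-2: Tt|tt
T/III-1 ? II-3×II-2: TT|Tt|tt
⇒ T over [I-1,I-2,II-1,II-2,II-3,II-4,III-1]: 22 consistent
Z/I-1 un ·: ZZ|Zz
Z/I-2 un ·: ZZ|Zz
Z/II-1 ? I-1×I-2: ZZ|Zz|zz
Z/II-2 un I-1×I-2: ZZ|Zz
Z/II-3 aff ·: zz
Z/II-4 un I-1×I-2: ZZ|Zz
Z/III-1 un II-3×II-2: Zz
⇒ Z over [I-1,I-2,II-1,II-2,II-3,II-4,III-1]: 29 consistent

I-2 ∈ {Ll Tt ZZ, Ll Tt Zz}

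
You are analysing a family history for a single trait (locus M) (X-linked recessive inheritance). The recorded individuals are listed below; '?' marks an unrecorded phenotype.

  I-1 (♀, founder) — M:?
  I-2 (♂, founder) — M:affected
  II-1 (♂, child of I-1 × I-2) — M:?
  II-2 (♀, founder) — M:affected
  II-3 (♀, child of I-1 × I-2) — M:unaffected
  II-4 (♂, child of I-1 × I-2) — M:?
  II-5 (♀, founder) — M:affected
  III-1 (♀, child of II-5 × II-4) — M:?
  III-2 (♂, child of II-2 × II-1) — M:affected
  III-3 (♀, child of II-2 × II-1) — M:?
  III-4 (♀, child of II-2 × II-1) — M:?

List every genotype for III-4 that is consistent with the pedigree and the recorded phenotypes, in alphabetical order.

M/I-1 ? ·: X^MX^M|X^MX^m
M/I-2 aff ·: X^mY
M/II-1 ? I-1×I-2: X^MY|X^mY
M/II-2 aff ·: X^mX^m
M/II-3 un I-1×I-2: X^MX^m
M/II-4 ? I-1×I-2: X^MY|X^mY
M/II-5 aff ·: X^mX^m
M/III-1 ? II-5×II-4: X^MX^m|X^mX^m
M/III-2 aff II-2×II-1: X^mY
M/III-3 ? II-2×II-1: X^MX^m|X^mX^m
M/III-4 ? II-2×II-1: X^MX^m|X^mX^m
⇒ M over [I-1,I-2,II-1,II-2,II-3,II-4,II-5,III-1,III-2,III-3,III-4]: 5 consistent

III-4 ∈ {X^MX^m, X^mX^m}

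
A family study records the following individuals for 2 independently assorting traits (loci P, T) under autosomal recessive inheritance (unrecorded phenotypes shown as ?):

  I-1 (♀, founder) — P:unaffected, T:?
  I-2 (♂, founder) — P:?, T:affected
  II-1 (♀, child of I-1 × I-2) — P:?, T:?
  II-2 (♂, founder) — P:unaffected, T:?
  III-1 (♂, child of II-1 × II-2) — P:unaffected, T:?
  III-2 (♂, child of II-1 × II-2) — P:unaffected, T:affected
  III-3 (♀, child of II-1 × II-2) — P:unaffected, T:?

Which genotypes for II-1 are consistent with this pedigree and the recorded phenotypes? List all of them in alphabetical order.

II-1 ∈ {PP Tt, PP tt, Pp Tt, Pp tt, pp Tt, pp tt}

P/I-1 un ·: PP|Pp
P/I-2 ? ·: PP|Pp|pp
P/II-1 ? I-1×I-2: PP|Pp|pp
P/II-2 un ·: PP|Pp
P/III-1 un II-1×II-2: PP|Pp
P/III-2 un II-1×II-2: PP|Pp
P/III-3 un II-1×II-2: PP|Pp
⇒ P over [I-1,I-2,II-1,II-2,III-1,III-2,III-3]: 120 consistent
T/I-1 ? ·: TT|Tt|tt
T/I-2 aff ·: tt
T/II-1 ? I-1×I-2: Tt|tt
T/II-2 ? ·: Tt|tt
T/III-1 ? II-1×II-2: TT|Tt|tt
T/III-2 aff II-1×II-2: tt
T/III-3 ? II-1×II-2: TT|Tt|tt
⇒ T over [I-1,I-2,II-1,II-2,III-1,III-2,III-3]: 36 consistent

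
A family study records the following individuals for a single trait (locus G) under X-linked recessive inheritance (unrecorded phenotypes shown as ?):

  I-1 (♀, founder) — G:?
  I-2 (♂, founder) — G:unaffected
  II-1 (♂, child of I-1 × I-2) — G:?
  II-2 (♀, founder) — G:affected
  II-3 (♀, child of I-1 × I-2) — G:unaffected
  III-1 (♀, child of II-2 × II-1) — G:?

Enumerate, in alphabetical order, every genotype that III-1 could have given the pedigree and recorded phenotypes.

III-1 ∈ {X^GX^g, X^gX^g}

G/I-1 ? ·: X^GX^G|X^GX^g|X^gX^g
G/I-2 un ·: X^GY
G/II-1 ? I-1×I-2: X^GY|X^gY
G/II-2 aff ·: X^gX^g
G/II-3 un I-1×I-2: X^GX^G|X^GX^g
G/III-1 ? II-2×II-1: X^GX^g|X^gX^g
⇒ G over [I-1,I-2,II-1,II-2,II-3,III-1]: 6 consistent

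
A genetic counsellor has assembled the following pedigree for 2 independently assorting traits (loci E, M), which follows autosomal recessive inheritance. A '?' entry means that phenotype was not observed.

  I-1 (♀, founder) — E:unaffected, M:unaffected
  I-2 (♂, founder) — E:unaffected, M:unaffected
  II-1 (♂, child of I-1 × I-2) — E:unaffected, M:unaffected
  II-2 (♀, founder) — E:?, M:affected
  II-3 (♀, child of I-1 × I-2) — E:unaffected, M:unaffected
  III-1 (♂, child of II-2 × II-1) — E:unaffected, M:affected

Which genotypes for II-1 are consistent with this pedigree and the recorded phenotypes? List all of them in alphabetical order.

II-1 ∈ {EE Mm, Ee Mm}

E/I-1 un ·: EE|Ee
E/I-2 un ·: EE|Ee
E/II-1 un I-1×I-2: EE|Ee
E/II-2 ? ·: EE|Ee|ee
E/II-3 un I-1×I-2: EE|Ee
E/III-1 un II-2×II-1: EE|Ee
⇒ E over [I-1,I-2,II-1,II-2,II-3,III-1]: 58 consistent
M/I-1 un ·: MM|Mm
M/I-2 un ·: MM|Mm
M/II-1 un I-1×I-2: Mm
M/II-2 aff ·: mm
M/II-3 un I-1×I-2: MM|Mm
M/III-1 aff II-2×II-1: mm
⇒ M over [I-1,I-2,II-1,II-2,II-3,III-1]: 6 consistent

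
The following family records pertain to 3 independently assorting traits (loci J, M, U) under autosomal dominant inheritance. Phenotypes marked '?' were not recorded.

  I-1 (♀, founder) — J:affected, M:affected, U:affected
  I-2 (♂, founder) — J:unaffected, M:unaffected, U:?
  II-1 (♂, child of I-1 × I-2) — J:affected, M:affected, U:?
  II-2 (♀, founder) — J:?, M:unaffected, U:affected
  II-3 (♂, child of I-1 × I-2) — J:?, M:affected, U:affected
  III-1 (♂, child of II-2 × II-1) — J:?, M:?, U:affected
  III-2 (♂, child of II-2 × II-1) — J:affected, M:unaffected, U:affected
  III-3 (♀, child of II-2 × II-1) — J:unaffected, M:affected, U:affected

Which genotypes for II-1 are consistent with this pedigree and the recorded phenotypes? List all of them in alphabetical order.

J/I-1 aff ·: Jj|JJ
J/I-2 un ·: jj
J/II-1 aff I-1×I-2: Jj
J/II-2 ? ·: jj|Jj
J/II-3 ? I-1×I-2: jj|Jj
J/III-1 ? II-2×II-1: jj|Jj|JJ
J/III-2 aff II-2×II-1: Jj|JJ
J/III-3 un II-2×II-1: jj
⇒ J over [I-1,I-2,II-1,II-2,II-3,III-1,III-2,III-3]: 24 consistent
M/I-1 aff ·: Mm|MM
M/I-2 un ·: mm
M/II-1 aff I-1×I-2: Mm
M/II-2 un ·: mm
M/II-3 aff I-1×I-2: Mm
M/III-1 ? II-2×II-1: mm|Mm
M/III-2 un II-2×II-1: mm
M/III-3 aff II-2×II-1: Mm
⇒ M over [I-1,I-2,II-1,II-2,II-3,III-1,III-2,III-3]: 4 consistent
U/I-1 aff ·: Uu|UU
U/I-2 ? ·: uu|Uu|UU
U/II-1 ? I-1×I-2: uu|Uu|UU
U/II-2 aff ·: Uu|UU
U/II-3 aff I-1×I-2: Uu|UU
U/III-1 aff II-2×II-1: Uu|UU
U/III-2 aff II-2×II-1: Uu|UU
U/III-3 aff II-2×II-1: Uu|UU
⇒ U over [I-1,I-2,II-1,II-2,II-3,III-1,III-2,III-3]: 197 consistent

II-1 ∈ {Jj Mm UU, Jj Mm Uu, Jj Mm uu}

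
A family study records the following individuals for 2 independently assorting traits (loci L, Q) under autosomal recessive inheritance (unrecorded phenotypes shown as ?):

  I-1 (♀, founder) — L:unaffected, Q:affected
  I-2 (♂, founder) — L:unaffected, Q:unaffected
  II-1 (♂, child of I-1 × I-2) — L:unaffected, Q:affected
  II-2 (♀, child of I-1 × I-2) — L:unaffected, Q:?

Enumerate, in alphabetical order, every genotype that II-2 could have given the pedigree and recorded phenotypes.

L/I-1 un ·: LL|Ll
L/I-2 un ·: LL|Ll
L/II-1 un I-1×I-2: LL|Ll
L/II-2 un I-1×I-2: LL|Ll
⇒ L over [I-1,I-2,II-1,II-2]: 13 consistent
Q/I-1 aff ·: qq
Q/I-2 un ·: Qq
Q/II-1 aff I-1×I-2: qq
Q/II-2 ? I-1×I-2: Qq|qq
⇒ Q over [I-1,I-2,II-1,II-2]: 2 consistent

II-2 ∈ {LL Qq, LL qq, Ll Qq, Ll qq}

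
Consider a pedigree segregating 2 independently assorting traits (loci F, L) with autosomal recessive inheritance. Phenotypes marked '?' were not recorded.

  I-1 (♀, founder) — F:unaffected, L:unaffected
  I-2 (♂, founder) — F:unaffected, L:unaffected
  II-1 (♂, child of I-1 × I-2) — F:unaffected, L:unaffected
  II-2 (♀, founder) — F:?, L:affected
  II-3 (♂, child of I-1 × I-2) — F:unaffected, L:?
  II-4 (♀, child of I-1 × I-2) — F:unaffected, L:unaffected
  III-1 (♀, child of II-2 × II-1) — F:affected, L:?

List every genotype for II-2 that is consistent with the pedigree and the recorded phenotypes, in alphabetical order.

F/I-1 un ·: FF|Ff
F/I-2 un ·: FF|Ff
F/II-1 un I-1×I-2: Ff
F/II-2 ? ·: Ff|ff
F/II-3 un I-1×I-2: FF|Ff
F/II-4 un I-1×I-2: FF|Ff
F/III-1 aff II-2×II-1: ff
⇒ F over [I-1,I-2,II-1,II-2,II-3,II-4,III-1]: 24 consistent
L/I-1 un ·: LL|Ll
L/I-2 un ·: LL|Ll
L/II-1 un I-1×I-2: LL|Ll
L/II-2 aff ·: ll
L/II-3 ? I-1×I-2: LL|Ll|ll
L/II-4 un I-1×I-2: LL|Ll
L/III-1 ? II-2×II-1: Ll|ll
⇒ L over [I-1,I-2,II-1,II-2,II-3,II-4,III-1]: 43 consistent

II-2 ∈ {Ff ll, ff ll}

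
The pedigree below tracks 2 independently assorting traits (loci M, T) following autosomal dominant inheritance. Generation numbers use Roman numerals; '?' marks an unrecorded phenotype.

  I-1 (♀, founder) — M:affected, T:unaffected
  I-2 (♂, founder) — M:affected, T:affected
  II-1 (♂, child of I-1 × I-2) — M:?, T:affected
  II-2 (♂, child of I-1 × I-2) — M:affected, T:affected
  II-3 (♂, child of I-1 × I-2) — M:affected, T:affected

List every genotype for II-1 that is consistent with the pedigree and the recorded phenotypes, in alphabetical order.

II-1 ∈ {MM Tt, Mm Tt, mm Tt}

M/I-1 aff ·: Mm|MM
M/I-2 aff ·: Mm|MM
M/II-1 ? I-1×I-2: mm|Mm|MM
M/II-2 aff I-1×I-2: Mm|MM
M/II-3 aff I-1×I-2: Mm|MM
⇒ M over [I-1,I-2,II-1,II-2,II-3]: 29 consistent
T/I-1 un ·: tt
T/I-2 aff ·: Tt|TT
T/II-1 aff I-1×I-2: Tt
T/II-2 aff I-1×I-2: Tt
T/II-3 aff I-1×I-2: Tt
⇒ T over [I-1,I-2,II-1,II-2,II-3]: 2 consistent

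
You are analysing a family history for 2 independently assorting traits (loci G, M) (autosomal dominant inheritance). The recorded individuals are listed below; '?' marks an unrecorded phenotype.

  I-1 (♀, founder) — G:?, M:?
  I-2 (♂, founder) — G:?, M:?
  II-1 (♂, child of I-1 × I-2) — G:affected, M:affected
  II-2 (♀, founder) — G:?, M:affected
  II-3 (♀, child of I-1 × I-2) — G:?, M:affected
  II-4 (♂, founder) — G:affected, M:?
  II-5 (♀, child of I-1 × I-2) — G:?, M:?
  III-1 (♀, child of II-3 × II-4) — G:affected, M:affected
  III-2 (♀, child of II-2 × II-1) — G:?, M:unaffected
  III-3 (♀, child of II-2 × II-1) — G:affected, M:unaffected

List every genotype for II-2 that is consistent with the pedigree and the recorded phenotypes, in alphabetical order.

G/I-1 ? ·: gg|Gg|GG
G/I-2 ? ·: gg|Gg|GG
G/II-1 aff I-1×I-2: Gg|GG
G/II-2 ? ·: gg|Gg|GG
G/II-3 ? I-1×I-2: gg|Gg|GG
G/II-4 aff ·: Gg|GG
G/II-5 ? I-1×I-2: gg|Gg|GG
G/III-1 aff II-3×II-4: Gg|GG
G/III-2 ? II-2×II-1: gg|Gg|GG
G/III-3 aff II-2×II-1: Gg|GG
⇒ G over [I-1,I-2,II-1,II-2,II-3,II-4,II-5,III-1,III-2,III-3]: 1392 consistent
M/I-1 ? ·: mm|Mm|MM
M/I-2 ? ·: mm|Mm|MM
M/II-1 aff I-1×I-2: Mm
M/II-2 aff ·: Mm
M/II-3 aff I-1×I-2: Mm|MM
M/II-4 ? ·: mm|Mm|MM
M/II-5 ? I-1×I-2: mm|Mm|MM
M/III-1 aff II-3×II-4: Mm|MM
M/III-2 un II-2×II-1: mm
M/III-3 un II-2×II-1: mm
⇒ M over [I-1,I-2,II-1,II-2,II-3,II-4,II-5,III-1,III-2,III-3]: 93 consistent

II-2 ∈ {GG Mm, Gg Mm, gg Mm}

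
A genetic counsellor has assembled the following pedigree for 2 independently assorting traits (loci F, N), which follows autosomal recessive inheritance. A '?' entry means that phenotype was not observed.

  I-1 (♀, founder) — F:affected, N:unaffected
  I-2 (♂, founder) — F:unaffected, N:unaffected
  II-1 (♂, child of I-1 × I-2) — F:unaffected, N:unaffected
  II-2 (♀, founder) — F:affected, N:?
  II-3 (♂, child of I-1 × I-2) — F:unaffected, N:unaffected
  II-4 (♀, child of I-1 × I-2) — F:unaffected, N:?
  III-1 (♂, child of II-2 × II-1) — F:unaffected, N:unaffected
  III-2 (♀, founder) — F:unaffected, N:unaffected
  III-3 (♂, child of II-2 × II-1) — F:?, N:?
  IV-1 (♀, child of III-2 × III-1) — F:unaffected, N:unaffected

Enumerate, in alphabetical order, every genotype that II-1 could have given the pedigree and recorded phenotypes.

F/I-1 aff ·: ff
F/I-2 un ·: FF|Ff
F/II-1 un I-1×I-2: Ff
F/II-2 aff ·: ff
F/II-3 un I-1×I-2: Ff
F/II-4 un I-1×I-2: Ff
F/III-1 un II-2×II-1: Ff
F/III-2 un ·: FF|Ff
F/III-3 ? II-2×II-1: Ff|ff
F/IV-1 un III-2×III-1: FF|Ff
⇒ F over [I-1,I-2,II-1,II-2,II-3,II-4,III-1,III-2,III-3,IV-1]: 16 consistent
N/I-1 un ·: NN|Nn
N/I-2 un ·: NN|Nn
N/II-1 un I-1×I-2: NN|Nn
N/II-2 ? ·: NN|Nn|nn
N/II-3 un I-1×I-2: NN|Nn
N/II-4 ? I-1×I-2: NN|Nn|nn
N/III-1 un II-2×II-1: NN|Nn
N/III-2 un ·: NN|Nn
N/III-3 ? II-2×II-1: NN|Nn|nn
N/IV-1 un III-2×III-1: NN|Nn
⇒ N over [I-1,I-2,II-1,II-2,II-3,II-4,III-1,III-2,III-3,IV-1]: 917 consistent

II-1 ∈ {Ff NN, Ff Nn}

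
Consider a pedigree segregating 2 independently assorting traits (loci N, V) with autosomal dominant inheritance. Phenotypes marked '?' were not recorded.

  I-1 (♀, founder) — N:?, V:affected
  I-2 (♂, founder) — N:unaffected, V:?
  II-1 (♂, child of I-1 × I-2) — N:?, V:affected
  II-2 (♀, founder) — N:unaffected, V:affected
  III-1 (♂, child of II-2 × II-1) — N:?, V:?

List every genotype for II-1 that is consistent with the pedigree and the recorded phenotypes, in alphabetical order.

N/I-1 ? ·: nn|Nn|NN
N/I-2 un ·: nn
N/II-1 ? I-1×I-2: nn|Nn
N/II-2 un ·: nn
N/III-1 ? II-2×II-1: nn|Nn
⇒ N over [I-1,I-2,II-1,II-2,III-1]: 6 consistent
V/I-1 aff ·: Vv|VV
V/I-2 ? ·: vv|Vv|VV
V/II-1 aff I-1×I-2: Vv|VV
V/II-2 aff ·: Vv|VV
V/III-1 ? II-2×II-1: vv|Vv|VV
⇒ V over [I-1,I-2,II-1,II-2,III-1]: 37 consistent

II-1 ∈ {Nn VV, Nn Vv, nn VV, nn Vv}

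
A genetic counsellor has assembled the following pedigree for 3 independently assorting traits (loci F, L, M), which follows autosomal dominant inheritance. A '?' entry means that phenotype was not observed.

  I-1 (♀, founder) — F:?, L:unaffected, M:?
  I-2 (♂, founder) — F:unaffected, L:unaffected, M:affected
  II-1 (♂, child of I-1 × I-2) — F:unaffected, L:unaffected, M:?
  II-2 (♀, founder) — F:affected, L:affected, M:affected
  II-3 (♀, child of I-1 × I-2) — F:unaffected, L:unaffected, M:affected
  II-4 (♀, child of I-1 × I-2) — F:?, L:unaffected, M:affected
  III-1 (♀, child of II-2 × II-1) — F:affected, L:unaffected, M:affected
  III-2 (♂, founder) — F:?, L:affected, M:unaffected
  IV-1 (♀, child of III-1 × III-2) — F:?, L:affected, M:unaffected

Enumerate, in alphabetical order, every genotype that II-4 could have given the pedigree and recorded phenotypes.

F/I-1 ? ·: ff|Ff
F/I-2 un ·: ff
F/II-1 un I-1×I-2: ff
F/II-2 aff ·: Ff|FF
F/II-3 un I-1×I-2: ff
F/II-4 ? I-1×I-2: ff|Ff
F/III-1 aff II-2×II-1: Ff
F/III-2 ? ·: ff|Ff|FF
F/IV-1 ? III-1×III-2: ff|Ff|FF
⇒ F over [I-1,I-2,II-1,II-2,II-3,II-4,III-1,III-2,IV-1]: 42 consistent
L/I-1 un ·: ll
L/I-2 un ·: ll
L/II-1 un I-1×I-2: ll
L/II-2 aff ·: Ll
L/II-3 un I-1×I-2: ll
L/II-4 un I-1×I-2: ll
L/III-1 un II-2×II-1: ll
L/III-2 aff ·: Ll|LL
L/IV-1 aff III-1×III-2: Ll
⇒ L over [I-1,I-2,II-1,II-2,II-3,II-4,III-1,III-2,IV-1]: 2 consistent
M/I-1 ? ·: mm|Mm|MM
M/I-2 aff ·: Mm|MM
M/II-1 ? I-1×I-2: mm|Mm|MM
M/II-2 aff ·: Mm|MM
M/II-3 aff I-1×I-2: Mm|MM
M/II-4 aff I-1×I-2: Mm|MM
M/III-1 aff II-2×II-1: Mm
M/III-2 un ·: mm
M/IV-1 un III-1×III-2: mm
⇒ M over [I-1,I-2,II-1,II-2,II-3,II-4,III-1,III-2,IV-1]: 51 consistent

II-4 ∈ {Ff ll MM, Ff ll Mm, ff ll MM, ff ll Mm}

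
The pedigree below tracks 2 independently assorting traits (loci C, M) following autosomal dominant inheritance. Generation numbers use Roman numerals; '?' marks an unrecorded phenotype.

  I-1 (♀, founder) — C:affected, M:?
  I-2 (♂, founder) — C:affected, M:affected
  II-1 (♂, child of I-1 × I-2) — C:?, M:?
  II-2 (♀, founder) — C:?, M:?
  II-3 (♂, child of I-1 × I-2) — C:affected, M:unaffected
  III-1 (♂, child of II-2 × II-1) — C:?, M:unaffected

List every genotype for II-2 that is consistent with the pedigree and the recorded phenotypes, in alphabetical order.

II-2 ∈ {CC Mm, CC mm, Cc Mm, Cc mm, cc Mm, cc mm}

C/I-1 aff ·: Cc|CC
C/I-2 aff ·: Cc|CC
C/II-1 ? I-1×I-2: cc|Cc|CC
C/II-2 ? ·: cc|Cc|CC
C/II-3 aff I-1×I-2: Cc|CC
C/III-1 ? II-2×II-1: cc|Cc|CC
⇒ C over [I-1,I-2,II-1,II-2,II-3,III-1]: 78 consistent
M/I-1 ? ·: mm|Mm
M/I-2 aff ·: Mm
M/II-1 ? I-1×I-2: mm|Mm
M/II-2 ? ·: mm|Mm
M/II-3 un I-1×I-2: mm
M/III-1 un II-2×II-1: mm
⇒ M over [I-1,I-2,II-1,II-2,II-3,III-1]: 8 consistent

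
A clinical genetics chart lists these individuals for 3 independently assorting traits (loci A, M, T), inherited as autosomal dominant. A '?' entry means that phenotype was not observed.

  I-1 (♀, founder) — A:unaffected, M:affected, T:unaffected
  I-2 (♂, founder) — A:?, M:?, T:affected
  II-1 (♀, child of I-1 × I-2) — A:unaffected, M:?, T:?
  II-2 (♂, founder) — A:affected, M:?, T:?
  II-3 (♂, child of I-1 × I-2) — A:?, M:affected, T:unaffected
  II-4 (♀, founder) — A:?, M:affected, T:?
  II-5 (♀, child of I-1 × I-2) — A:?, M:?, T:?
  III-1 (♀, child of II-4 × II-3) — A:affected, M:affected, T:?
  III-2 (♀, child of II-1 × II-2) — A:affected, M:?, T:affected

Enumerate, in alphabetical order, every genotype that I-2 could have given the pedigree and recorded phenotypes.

A/I-1 un ·: aa
A/I-2 ? ·: aa|Aa
A/II-1 un I-1×I-2: aa
A/II-2 aff ·: Aa|AA
A/II-3 ? I-1×I-2: aa|Aa
A/II-4 ? ·: aa|Aa|AA
A/II-5 ? I-1×I-2: aa|Aa
A/III-1 aff II-4×II-3: Aa|AA
A/III-2 aff II-1×II-2: Aa
⇒ A over [I-1,I-2,II-1,II-2,II-3,II-4,II-5,III-1,III-2]: 32 consistent
M/I-1 aff ·: Mm|MM
M/I-2 ? ·: mm|Mm|MM
M/II-1 ? I-1×I-2: mm|Mm|MM
M/II-2 ? ·: mm|Mm|MM
M/II-3 aff I-1×I-2: Mm|MM
M/II-4 aff ·: Mm|MM
M/II-5 ? I-1×I-2: mm|Mm|MM
M/III-1 aff II-4×II-3: Mm|MM
M/III-2 ? II-1×II-2: mm|Mm|MM
⇒ M over [I-1,I-2,II-1,II-2,II-3,II-4,II-5,III-1,III-2]: 751 consistent
T/I-1 un ·: tt
T/I-2 aff ·: Tt
T/II-1 ? I-1×I-2: tt|Tt
T/II-2 ? ·: tt|Tt|TT
T/II-3 un I-1×I-2: tt
T/II-4 ? ·: tt|Tt|TT
T/II-5 ? I-1×I-2: tt|Tt
T/III-1 ? II-4×II-3: tt|Tt
T/III-2 aff II-1×II-2: Tt|TT
⇒ T over [I-1,I-2,II-1,II-2,II-3,II-4,II-5,III-1,III-2]: 56 consistent

I-2 ∈ {Aa MM Tt, Aa Mm Tt, Aa mm Tt, aa MM Tt, aa Mm Tt, aa mm Tt}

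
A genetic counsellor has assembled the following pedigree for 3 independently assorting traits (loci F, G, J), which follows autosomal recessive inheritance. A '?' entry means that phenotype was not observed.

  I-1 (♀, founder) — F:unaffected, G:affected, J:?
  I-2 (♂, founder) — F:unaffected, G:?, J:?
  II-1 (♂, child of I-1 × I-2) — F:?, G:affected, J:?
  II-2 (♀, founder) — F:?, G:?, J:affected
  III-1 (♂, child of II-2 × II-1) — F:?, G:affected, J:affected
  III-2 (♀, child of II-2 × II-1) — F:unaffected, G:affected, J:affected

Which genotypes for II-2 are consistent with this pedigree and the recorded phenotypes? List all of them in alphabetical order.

II-2 ∈ {FF Gg jj, FF gg jj, Ff Gg jj, Ff gg jj, ff Gg jj, ff gg jj}

F/I-1 un ·: FF|Ff
F/I-2 un ·: FF|Ff
F/II-1 ? I-1×I-2: FF|Ff|ff
F/II-2 ? ·: FF|Ff|ff
F/III-1 ? II-2×II-1: FF|Ff|ff
F/III-2 un II-2×II-1: FF|Ff
⇒ F over [I-1,I-2,II-1,II-2,III-1,III-2]: 63 consistent
G/I-1 aff ·: gg
G/I-2 ? ·: Gg|gg
G/II-1 aff I-1×I-2: gg
G/II-2 ? ·: Gg|gg
G/III-1 aff II-2×II-1: gg
G/III-2 aff II-2×II-1: gg
⇒ G over [I-1,I-2,II-1,II-2,III-1,III-2]: 4 consistent
J/I-1 ? ·: JJ|Jj|jj
J/I-2 ? ·: JJ|Jj|jj
J/II-1 ? I-1×I-2: Jj|jj
J/II-2 aff ·: jj
J/III-1 aff II-2×II-1: jj
J/III-2 aff II-2×II-1: jj
⇒ J over [I-1,I-2,II-1,II-2,III-1,III-2]: 11 consistent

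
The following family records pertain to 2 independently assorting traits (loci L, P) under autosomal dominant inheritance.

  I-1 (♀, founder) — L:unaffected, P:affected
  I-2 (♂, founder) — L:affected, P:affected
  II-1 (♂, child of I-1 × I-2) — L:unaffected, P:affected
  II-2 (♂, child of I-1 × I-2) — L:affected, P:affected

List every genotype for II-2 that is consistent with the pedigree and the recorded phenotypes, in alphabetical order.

II-2 ∈ {Ll PP, Ll Pp}

L/I-1 un ·: ll
L/I-2 aff ·: Ll
L/II-1 un I-1×I-2: ll
L/II-2 aff I-1×I-2: Ll
⇒ L over [I-1,I-2,II-1,II-2]: 1 consistent
P/I-1 aff ·: Pp|PP
P/I-2 aff ·: Pp|PP
P/II-1 aff I-1×I-2: Pp|PP
P/II-2 aff I-1×I-2: Pp|PP
⇒ P over [I-1,I-2,II-1,II-2]: 13 consistent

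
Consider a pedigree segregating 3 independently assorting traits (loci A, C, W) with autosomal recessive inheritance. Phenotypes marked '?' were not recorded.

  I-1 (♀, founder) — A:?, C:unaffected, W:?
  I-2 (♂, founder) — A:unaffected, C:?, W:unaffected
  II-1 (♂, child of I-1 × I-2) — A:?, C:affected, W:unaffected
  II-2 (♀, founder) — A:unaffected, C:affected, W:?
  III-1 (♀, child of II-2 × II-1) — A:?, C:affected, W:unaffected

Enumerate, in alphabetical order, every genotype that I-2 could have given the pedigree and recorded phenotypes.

A/I-1 ? ·: AA|Aa|aa
A/I-2 un ·: AA|Aa
A/II-1 ? I-1×I-2: AA|Aa|aa
A/II-2 un ·: AA|Aa
A/III-1 ? II-2×II-1: AA|Aa|aa
⇒ A over [I-1,I-2,II-1,II-2,III-1]: 43 consistent
C/I-1 un ·: Cc
C/I-2 ? ·: Cc|cc
C/II-1 aff I-1×I-2: cc
C/II-2 aff ·: cc
C/III-1 aff II-2×II-1: cc
⇒ C over [I-1,I-2,II-1,II-2,III-1]: 2 consistent
W/I-1 ? ·: WW|Ww|ww
W/I-2 un ·: WW|Ww
W/II-1 un I-1×I-2: WW|Ww
W/II-2 ? ·: WW|Ww|ww
W/III-1 un II-2×II-1: WW|Ww
⇒ W over [I-1,I-2,II-1,II-2,III-1]: 41 consistent

I-2 ∈ {AA Cc WW, AA Cc Ww, AA cc WW, AA cc Ww, Aa Cc WW, Aa Cc Ww, Aa cc WW, Aa cc Ww}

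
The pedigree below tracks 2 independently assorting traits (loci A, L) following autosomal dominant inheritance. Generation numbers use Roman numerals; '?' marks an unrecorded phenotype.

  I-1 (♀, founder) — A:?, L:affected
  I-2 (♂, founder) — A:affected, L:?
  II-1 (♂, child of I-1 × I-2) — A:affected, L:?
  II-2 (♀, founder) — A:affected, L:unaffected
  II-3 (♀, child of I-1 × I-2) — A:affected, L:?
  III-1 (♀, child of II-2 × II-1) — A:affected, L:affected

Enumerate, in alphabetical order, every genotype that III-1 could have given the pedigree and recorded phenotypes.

III-1 ∈ {AA Ll, Aa Ll}

A/I-1 ? ·: aa|Aa|AA
A/I-2 aff ·: Aa|AA
A/II-1 aff I-1×I-2: Aa|AA
A/II-2 aff ·: Aa|AA
A/II-3 aff I-1×I-2: Aa|AA
A/III-1 aff II-2×II-1: Aa|AA
⇒ A over [I-1,I-2,II-1,II-2,II-3,III-1]: 53 consistent
L/I-1 aff ·: Ll|LL
L/I-2 ? ·: ll|Ll|LL
L/II-1 ? I-1×I-2: Ll|LL
L/II-2 un ·: ll
L/II-3 ? I-1×I-2: ll|Ll|LL
L/III-1 aff II-2×II-1: Ll
⇒ L over [I-1,I-2,II-1,II-2,II-3,III-1]: 18 consistent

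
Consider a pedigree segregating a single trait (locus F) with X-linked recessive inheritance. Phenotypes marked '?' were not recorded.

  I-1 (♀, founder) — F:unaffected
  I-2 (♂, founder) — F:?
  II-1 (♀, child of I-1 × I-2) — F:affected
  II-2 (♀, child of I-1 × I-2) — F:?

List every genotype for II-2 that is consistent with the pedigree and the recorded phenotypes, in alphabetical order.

F/I-1 un ·: X^FX^f
F/I-2 ? ·: X^fY
F/II-1 aff I-1×I-2: X^fX^f
F/II-2 ? I-1×I-2: X^FX^f|X^fX^f
⇒ F over [I-1,I-2,II-1,II-2]: 2 consistent

II-2 ∈ {X^FX^f, X^fX^f}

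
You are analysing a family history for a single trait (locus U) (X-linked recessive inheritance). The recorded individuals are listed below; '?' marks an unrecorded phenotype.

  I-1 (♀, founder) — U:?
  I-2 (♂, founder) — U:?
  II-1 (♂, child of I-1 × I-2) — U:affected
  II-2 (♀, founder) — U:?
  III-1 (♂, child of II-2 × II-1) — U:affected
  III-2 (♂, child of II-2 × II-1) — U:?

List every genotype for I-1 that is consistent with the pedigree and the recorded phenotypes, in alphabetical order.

U/I-1 ? ·: X^UX^u|X^uX^u
U/I-2 ? ·: X^UY|X^uY
U/II-1 aff I-1×I-2: X^uY
U/II-2 ? ·: X^UX^u|X^uX^u
U/III-1 aff II-2×II-1: X^uY
U/III-2 ? II-2×II-1: X^UY|X^uY
⇒ U over [I-1,I-2,II-1,II-2,III-1,III-2]: 12 consistent

I-1 ∈ {X^UX^u, X^uX^u}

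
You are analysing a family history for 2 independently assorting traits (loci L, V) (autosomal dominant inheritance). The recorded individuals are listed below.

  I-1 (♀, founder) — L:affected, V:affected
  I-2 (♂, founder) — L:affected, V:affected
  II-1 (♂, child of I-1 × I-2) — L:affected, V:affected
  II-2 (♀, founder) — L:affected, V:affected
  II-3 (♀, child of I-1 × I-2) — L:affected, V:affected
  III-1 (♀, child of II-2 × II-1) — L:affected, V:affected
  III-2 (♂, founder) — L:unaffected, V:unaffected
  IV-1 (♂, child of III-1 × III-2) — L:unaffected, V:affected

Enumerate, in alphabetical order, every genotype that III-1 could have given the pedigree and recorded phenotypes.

L/I-1 aff ·: Ll|LL
L/I-2 aff ·: Ll|LL
L/II-1 aff I-1×I-2: Ll|LL
L/II-2 aff ·: Ll|LL
L/II-3 aff I-1×I-2: Ll|LL
L/III-1 aff II-2×II-1: Ll
L/III-2 un ·: ll
L/IV-1 un III-1×III-2: ll
⇒ L over [I-1,I-2,II-1,II-2,II-3,III-1,III-2,IV-1]: 19 consistent
V/I-1 aff ·: Vv|VV
V/I-2 aff ·: Vv|VV
V/II-1 aff I-1×I-2: Vv|VV
V/II-2 aff ·: Vv|VV
V/II-3 aff I-1×I-2: Vv|VV
V/III-1 aff II-2×II-1: Vv|VV
V/III-2 un ·: vv
V/IV-1 aff III-1×III-2: Vv
⇒ V over [I-1,I-2,II-1,II-2,II-3,III-1,III-2,IV-1]: 45 consistent

III-1 ∈ {Ll VV, Ll Vv}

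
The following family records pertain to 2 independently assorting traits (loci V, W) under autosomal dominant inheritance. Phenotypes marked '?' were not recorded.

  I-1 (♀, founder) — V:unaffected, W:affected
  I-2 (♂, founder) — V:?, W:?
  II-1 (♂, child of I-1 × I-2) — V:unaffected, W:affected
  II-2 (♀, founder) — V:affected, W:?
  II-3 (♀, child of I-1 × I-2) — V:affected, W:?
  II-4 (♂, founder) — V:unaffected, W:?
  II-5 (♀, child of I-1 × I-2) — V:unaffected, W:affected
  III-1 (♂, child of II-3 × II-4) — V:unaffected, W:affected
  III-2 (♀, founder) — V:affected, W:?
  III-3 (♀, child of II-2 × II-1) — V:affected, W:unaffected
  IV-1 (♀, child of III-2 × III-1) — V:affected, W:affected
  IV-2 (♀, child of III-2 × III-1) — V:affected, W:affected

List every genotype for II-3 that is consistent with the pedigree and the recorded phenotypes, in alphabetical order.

II-3 ∈ {Vv WW, Vv Ww, Vv ww}

V/I-1 un ·: vv
V/I-2 ? ·: Vv
V/II-1 un I-1×I-2: vv
V/II-2 aff ·: Vv|VV
V/II-3 aff I-1×I-2: Vv
V/II-4 un ·: vv
V/II-5 un I-1×I-2: vv
V/III-1 un II-3×II-4: vv
V/III-2 aff ·: Vv|VV
V/III-3 aff II-2×II-1: Vv
V/IV-1 aff III-2×III-1: Vv
V/IV-2 aff III-2×III-1: Vv
⇒ V over [I-1,I-2,II-1,II-2,II-3,II-4,II-5,III-1,III-2,III-3,IV-1,IV-2]: 4 consistent
W/I-1 aff ·: Ww|WW
W/I-2 ? ·: ww|Ww|WW
W/II-1 aff I-1×I-2: Ww
W/II-2 ? ·: ww|Ww
W/II-3 ? I-1×I-2: ww|Ww|WW
W/II-4 ? ·: ww|Ww|WW
W/II-5 aff I-1×I-2: Ww|WW
W/III-1 aff II-3×II-4: Ww|WW
W/III-2 ? ·: ww|Ww|WW
W/III-3 un II-2×II-1: ww
W/IV-1 aff III-2×III-1: Ww|WW
W/IV-2 aff III-2×III-1: Ww|WW
⇒ W over [I-1,I-2,II-1,II-2,II-3,II-4,II-5,III-1,III-2,III-3,IV-1,IV-2]: 1092 consistent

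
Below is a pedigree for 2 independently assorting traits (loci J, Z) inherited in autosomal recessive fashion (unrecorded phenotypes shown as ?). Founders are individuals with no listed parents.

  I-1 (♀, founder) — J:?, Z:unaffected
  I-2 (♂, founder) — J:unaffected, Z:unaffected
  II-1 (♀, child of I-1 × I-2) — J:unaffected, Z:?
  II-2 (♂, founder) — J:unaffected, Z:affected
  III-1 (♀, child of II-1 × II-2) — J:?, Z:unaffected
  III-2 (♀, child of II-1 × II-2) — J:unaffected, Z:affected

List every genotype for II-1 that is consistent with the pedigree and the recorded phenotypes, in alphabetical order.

J/I-1 ? ·: JJ|Jj|jj
J/I-2 un ·: JJ|Jj
J/II-1 un I-1×I-2: JJ|Jj
J/II-2 un ·: JJ|Jj
J/III-1 ? II-1×II-2: JJ|Jj|jj
J/III-2 un II-1×II-2: JJ|Jj
⇒ J over [I-1,I-2,II-1,II-2,III-1,III-2]: 70 consistent
Z/I-1 un ·: ZZ|Zz
Z/I-2 un ·: ZZ|Zz
Z/II-1 ? I-1×I-2: Zz
Z/II-2 aff ·: zz
Z/III-1 un II-1×II-2: Zz
Z/III-2 aff II-1×II-2: zz
⇒ Z over [I-1,I-2,II-1,II-2,III-1,III-2]: 3 consistent

II-1 ∈ {JJ Zz, Jj Zz}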